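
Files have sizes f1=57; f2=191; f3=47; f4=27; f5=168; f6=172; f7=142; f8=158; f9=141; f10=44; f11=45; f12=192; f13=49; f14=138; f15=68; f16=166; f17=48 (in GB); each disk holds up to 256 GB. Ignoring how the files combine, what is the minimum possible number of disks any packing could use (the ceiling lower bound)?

8 disks

Total size = 57 + 191 + 47 + 27 + 168 + 172 + 142 + 158 + 141 + 44 + 45 + 192 + 49 + 138 + 68 + 166 + 48 = 1853 GB.
⌈1853 / 256⌉ = 8.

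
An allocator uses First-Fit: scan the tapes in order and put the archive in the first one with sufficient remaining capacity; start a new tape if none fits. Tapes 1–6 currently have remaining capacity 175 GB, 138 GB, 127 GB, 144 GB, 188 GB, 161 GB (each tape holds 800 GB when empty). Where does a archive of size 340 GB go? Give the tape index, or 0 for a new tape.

No tape has ≥ 340 GB free, so a new tape is opened.

0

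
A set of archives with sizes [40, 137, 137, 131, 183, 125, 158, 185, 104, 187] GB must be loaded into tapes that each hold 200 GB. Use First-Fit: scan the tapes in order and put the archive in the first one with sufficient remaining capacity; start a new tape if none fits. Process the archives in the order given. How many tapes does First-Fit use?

40 GB → tape 1 (remaining 160 GB)
137 GB → tape 1 (remaining 23 GB)
137 GB → tape 2 (remaining 63 GB)
131 GB → tape 3 (remaining 69 GB)
183 GB → tape 4 (remaining 17 GB)
125 GB → tape 5 (remaining 75 GB)
158 GB → tape 6 (remaining 42 GB)
185 GB → tape 7 (remaining 15 GB)
104 GB → tape 8 (remaining 96 GB)
187 GB → tape 9 (remaining 13 GB)
Final tapes: [40,137] [137] [131] [183] [125] [158] [185] [104] [187].

9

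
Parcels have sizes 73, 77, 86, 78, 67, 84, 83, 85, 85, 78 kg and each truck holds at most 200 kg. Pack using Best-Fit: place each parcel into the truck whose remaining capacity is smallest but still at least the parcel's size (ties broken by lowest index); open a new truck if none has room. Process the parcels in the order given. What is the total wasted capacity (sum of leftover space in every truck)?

truck 1: place 73 kg, 127 kg left
truck 1: place 77 kg, 50 kg left
truck 2: place 86 kg, 114 kg left
truck 2: place 78 kg, 36 kg left
truck 3: place 67 kg, 133 kg left
truck 3: place 84 kg, 49 kg left
truck 4: place 83 kg, 117 kg left
truck 4: place 85 kg, 32 kg left
truck 5: place 85 kg, 115 kg left
truck 5: place 78 kg, 37 kg left
5 trucks × 200 kg = 1000 kg; used 796 kg; unused 204 kg.

204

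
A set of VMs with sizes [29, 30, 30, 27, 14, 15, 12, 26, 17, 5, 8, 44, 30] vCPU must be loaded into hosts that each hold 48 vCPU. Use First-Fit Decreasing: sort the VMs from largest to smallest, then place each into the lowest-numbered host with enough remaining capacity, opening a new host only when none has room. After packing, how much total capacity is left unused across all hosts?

Sorted descending: 44, 30, 30, 30, 29, 27, 26, 17, 15, 14, 12, 8, 5.
host 1: place 44 vCPU, 4 vCPU left
host 2: place 30 vCPU, 18 vCPU left
host 3: place 30 vCPU, 18 vCPU left
host 4: place 30 vCPU, 18 vCPU left
host 5: place 29 vCPU, 19 vCPU left
host 6: place 27 vCPU, 21 vCPU left
host 7: place 26 vCPU, 22 vCPU left
host 2: place 17 vCPU, 1 vCPU left
host 3: place 15 vCPU, 3 vCPU left
host 4: place 14 vCPU, 4 vCPU left
host 5: place 12 vCPU, 7 vCPU left
host 6: place 8 vCPU, 13 vCPU left
host 5: place 5 vCPU, 2 vCPU left
7 hosts × 48 vCPU = 336 vCPU; used 287 vCPU; unused 49 vCPU.

49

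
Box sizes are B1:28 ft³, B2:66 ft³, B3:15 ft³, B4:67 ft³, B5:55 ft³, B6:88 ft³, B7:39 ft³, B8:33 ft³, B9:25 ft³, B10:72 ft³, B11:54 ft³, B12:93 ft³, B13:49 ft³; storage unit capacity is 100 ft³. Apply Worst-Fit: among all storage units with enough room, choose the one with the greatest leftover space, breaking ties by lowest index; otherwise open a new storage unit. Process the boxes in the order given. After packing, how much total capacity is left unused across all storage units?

216

storage unit 1: place B1 (28 ft³), 72 ft³ left
storage unit 1: place B2 (66 ft³), 6 ft³ left
storage unit 2: place B3 (15 ft³), 85 ft³ left
storage unit 2: place B4 (67 ft³), 18 ft³ left
storage unit 3: place B5 (55 ft³), 45 ft³ left
storage unit 4: place B6 (88 ft³), 12 ft³ left
storage unit 3: place B7 (39 ft³), 6 ft³ left
storage unit 5: place B8 (33 ft³), 67 ft³ left
storage unit 5: place B9 (25 ft³), 42 ft³ left
storage unit 6: place B10 (72 ft³), 28 ft³ left
storage unit 7: place B11 (54 ft³), 46 ft³ left
storage unit 8: place B12 (93 ft³), 7 ft³ left
storage unit 9: place B13 (49 ft³), 51 ft³ left
9 storage units × 100 ft³ = 900 ft³; used 684 ft³; unused 216 ft³.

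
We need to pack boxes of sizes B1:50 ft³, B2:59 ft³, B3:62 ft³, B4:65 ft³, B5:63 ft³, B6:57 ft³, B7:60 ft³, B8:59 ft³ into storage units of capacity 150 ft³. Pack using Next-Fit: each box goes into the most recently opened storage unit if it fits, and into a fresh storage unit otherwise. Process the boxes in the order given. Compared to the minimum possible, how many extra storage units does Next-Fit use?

Next-Fit: [50,59] [62,65] [63,57] [60,59] → 4 storage units.
Total size 475 ft³; any packing needs at least ⌈475/150⌉ = 4 storage units.
So 4 is already optimal.

0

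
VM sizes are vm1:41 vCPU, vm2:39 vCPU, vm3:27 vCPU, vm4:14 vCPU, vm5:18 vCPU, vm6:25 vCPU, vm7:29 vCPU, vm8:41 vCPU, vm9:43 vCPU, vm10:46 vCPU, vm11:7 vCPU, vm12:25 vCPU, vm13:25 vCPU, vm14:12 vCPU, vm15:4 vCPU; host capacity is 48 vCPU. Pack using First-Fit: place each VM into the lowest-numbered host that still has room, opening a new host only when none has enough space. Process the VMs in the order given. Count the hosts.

host 1: place vm1 (41 vCPU), 7 vCPU left
host 2: place vm2 (39 vCPU), 9 vCPU left
host 3: place vm3 (27 vCPU), 21 vCPU left
host 3: place vm4 (14 vCPU), 7 vCPU left
host 4: place vm5 (18 vCPU), 30 vCPU left
host 4: place vm6 (25 vCPU), 5 vCPU left
host 5: place vm7 (29 vCPU), 19 vCPU left
host 6: place vm8 (41 vCPU), 7 vCPU left
host 7: place vm9 (43 vCPU), 5 vCPU left
host 8: place vm10 (46 vCPU), 2 vCPU left
host 1: place vm11 (7 vCPU), 0 vCPU left
host 9: place vm12 (25 vCPU), 23 vCPU left
host 10: place vm13 (25 vCPU), 23 vCPU left
host 5: place vm14 (12 vCPU), 7 vCPU left
host 2: place vm15 (4 vCPU), 5 vCPU left
Final hosts: [41,7] [39,4] [27,14] [18,25] [29,12] [41] [43] [46] [25] [25].

10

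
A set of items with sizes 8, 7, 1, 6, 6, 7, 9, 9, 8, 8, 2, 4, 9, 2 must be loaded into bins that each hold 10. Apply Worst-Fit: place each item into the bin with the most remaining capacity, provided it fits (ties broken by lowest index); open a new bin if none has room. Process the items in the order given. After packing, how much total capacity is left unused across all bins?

14

bin 1: place 8, 2 left
bin 2: place 7, 3 left
bin 2: place 1, 2 left
bin 3: place 6, 4 left
bin 4: place 6, 4 left
bin 5: place 7, 3 left
bin 6: place 9, 1 left
bin 7: place 9, 1 left
bin 8: place 8, 2 left
bin 9: place 8, 2 left
bin 3: place 2, 2 left
bin 4: place 4, 0 left
bin 10: place 9, 1 left
bin 5: place 2, 1 left
10 bins × 10 = 100; used 86; unused 14.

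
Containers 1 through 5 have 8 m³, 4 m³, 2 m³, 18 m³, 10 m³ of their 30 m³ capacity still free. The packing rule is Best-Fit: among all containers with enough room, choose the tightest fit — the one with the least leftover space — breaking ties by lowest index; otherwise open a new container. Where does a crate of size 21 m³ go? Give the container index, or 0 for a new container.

0

No container has ≥ 21 m³ free, so a new container is opened.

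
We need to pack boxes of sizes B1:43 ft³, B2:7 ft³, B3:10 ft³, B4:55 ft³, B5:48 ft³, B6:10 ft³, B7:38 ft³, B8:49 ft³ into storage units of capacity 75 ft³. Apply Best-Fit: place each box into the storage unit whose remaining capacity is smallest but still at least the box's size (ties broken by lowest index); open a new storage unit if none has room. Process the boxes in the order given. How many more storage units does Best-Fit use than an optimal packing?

Best-Fit: [43,7,10,10] [55] [48] [38] [49] → 5 storage units.
5 boxes exceed 37.5 ft³ (half the capacity), and no two of those can share a storage unit, so at least 5 storage units are needed.
So 5 is already optimal.

0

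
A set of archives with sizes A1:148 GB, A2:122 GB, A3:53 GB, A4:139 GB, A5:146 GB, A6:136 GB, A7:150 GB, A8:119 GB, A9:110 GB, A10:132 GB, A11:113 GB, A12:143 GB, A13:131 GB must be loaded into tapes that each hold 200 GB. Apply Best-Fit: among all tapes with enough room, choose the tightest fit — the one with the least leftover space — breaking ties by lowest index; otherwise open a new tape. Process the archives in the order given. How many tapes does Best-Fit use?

Put A1 (148 GB) in tape 1; 52 GB remain.
Put A2 (122 GB) in tape 2; 78 GB remain.
Put A3 (53 GB) in tape 2; 25 GB remain.
Put A4 (139 GB) in tape 3; 61 GB remain.
Put A5 (146 GB) in tape 4; 54 GB remain.
Put A6 (136 GB) in tape 5; 64 GB remain.
Put A7 (150 GB) in tape 6; 50 GB remain.
Put A8 (119 GB) in tape 7; 81 GB remain.
Put A9 (110 GB) in tape 8; 90 GB remain.
Put A10 (132 GB) in tape 9; 68 GB remain.
Put A11 (113 GB) in tape 10; 87 GB remain.
Put A12 (143 GB) in tape 11; 57 GB remain.
Put A13 (131 GB) in tape 12; 69 GB remain.

12 tapes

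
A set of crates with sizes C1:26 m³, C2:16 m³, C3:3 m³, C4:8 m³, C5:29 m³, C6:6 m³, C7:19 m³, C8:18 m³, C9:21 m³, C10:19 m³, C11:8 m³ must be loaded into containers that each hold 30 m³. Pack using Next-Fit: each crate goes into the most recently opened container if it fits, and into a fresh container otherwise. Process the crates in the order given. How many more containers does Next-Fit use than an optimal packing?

Next-Fit: [26] [16,3,8] [29] [6,19] [18] [21] [19,8] → 7 containers.
7 crates exceed 15 m³ (half the capacity), and no two of those can share a container, so at least 7 containers are needed.
So 7 is already optimal.

0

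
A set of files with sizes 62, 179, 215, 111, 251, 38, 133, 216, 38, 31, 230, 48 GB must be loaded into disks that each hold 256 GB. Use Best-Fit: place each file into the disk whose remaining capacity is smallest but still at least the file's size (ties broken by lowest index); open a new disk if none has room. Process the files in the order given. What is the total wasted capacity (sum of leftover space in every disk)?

62 GB → disk 1 (remaining 194 GB)
179 GB → disk 1 (remaining 15 GB)
215 GB → disk 2 (remaining 41 GB)
111 GB → disk 3 (remaining 145 GB)
251 GB → disk 4 (remaining 5 GB)
38 GB → disk 2 (remaining 3 GB)
133 GB → disk 3 (remaining 12 GB)
216 GB → disk 5 (remaining 40 GB)
38 GB → disk 5 (remaining 2 GB)
31 GB → disk 6 (remaining 225 GB)
230 GB → disk 7 (remaining 26 GB)
48 GB → disk 6 (remaining 177 GB)
7 disks × 256 GB = 1792 GB; used 1552 GB; unused 240 GB.

240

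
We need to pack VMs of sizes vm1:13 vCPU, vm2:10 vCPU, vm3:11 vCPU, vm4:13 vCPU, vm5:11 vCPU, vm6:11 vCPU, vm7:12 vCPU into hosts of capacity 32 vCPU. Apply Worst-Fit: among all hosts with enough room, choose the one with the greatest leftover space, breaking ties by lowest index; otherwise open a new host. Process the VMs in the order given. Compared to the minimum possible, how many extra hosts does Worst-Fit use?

Worst-Fit: [13,10] [11,13] [11,11] [12] → 4 hosts.
Total size 81 vCPU; any packing needs at least ⌈81/32⌉ = 3 hosts.
An optimal packing achieves that bound: [13,13] [12,11] [11,11,10] → 3 hosts.
Excess: 4 − 3 = 1.

1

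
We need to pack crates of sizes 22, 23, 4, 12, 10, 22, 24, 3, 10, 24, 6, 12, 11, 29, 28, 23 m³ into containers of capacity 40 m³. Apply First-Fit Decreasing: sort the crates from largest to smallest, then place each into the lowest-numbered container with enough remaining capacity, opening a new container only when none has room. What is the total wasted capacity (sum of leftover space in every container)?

Sorted descending: 29, 28, 24, 24, 23, 23, 22, 22, 12, 12, 11, 10, 10, 6, 4, 3.
container 1: place 29 m³, 11 m³ left
container 2: place 28 m³, 12 m³ left
container 3: place 24 m³, 16 m³ left
container 4: place 24 m³, 16 m³ left
container 5: place 23 m³, 17 m³ left
container 6: place 23 m³, 17 m³ left
container 7: place 22 m³, 18 m³ left
container 8: place 22 m³, 18 m³ left
container 2: place 12 m³, 0 m³ left
container 3: place 12 m³, 4 m³ left
container 1: place 11 m³, 0 m³ left
container 4: place 10 m³, 6 m³ left
container 5: place 10 m³, 7 m³ left
container 4: place 6 m³, 0 m³ left
container 3: place 4 m³, 0 m³ left
container 5: place 3 m³, 4 m³ left
8 containers × 40 m³ = 320 m³; used 263 m³; unused 57 m³.

57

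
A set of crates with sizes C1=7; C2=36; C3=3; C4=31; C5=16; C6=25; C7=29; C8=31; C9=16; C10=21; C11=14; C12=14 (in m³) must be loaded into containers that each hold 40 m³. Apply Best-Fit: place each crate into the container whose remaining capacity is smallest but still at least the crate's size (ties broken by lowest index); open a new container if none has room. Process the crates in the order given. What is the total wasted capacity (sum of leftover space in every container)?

container 1: place C1 (7 m³), 33 m³ left
container 2: place C2 (36 m³), 4 m³ left
container 2: place C3 (3 m³), 1 m³ left
container 1: place C4 (31 m³), 2 m³ left
container 3: place C5 (16 m³), 24 m³ left
container 4: place C6 (25 m³), 15 m³ left
container 5: place C7 (29 m³), 11 m³ left
container 6: place C8 (31 m³), 9 m³ left
container 3: place C9 (16 m³), 8 m³ left
container 7: place C10 (21 m³), 19 m³ left
container 4: place C11 (14 m³), 1 m³ left
container 7: place C12 (14 m³), 5 m³ left
7 containers × 40 m³ = 280 m³; used 243 m³; unused 37 m³.

37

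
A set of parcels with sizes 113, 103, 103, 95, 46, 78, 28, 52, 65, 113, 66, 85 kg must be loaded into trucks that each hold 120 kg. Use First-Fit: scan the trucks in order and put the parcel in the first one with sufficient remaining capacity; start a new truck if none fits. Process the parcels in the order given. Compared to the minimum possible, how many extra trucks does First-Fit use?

1

First-Fit: [113] [103] [103] [95] [46,28] [78] [52,65] [113] [66] [85] → 10 trucks.
9 parcels exceed 60 kg (half the capacity), and no two of those can share a truck, so at least 9 trucks are needed.
An optimal packing achieves that bound: [113] [113] [103] [103] [95] [85,28] [78] [66,52] [65,46] → 9 trucks.
Excess: 10 − 9 = 1.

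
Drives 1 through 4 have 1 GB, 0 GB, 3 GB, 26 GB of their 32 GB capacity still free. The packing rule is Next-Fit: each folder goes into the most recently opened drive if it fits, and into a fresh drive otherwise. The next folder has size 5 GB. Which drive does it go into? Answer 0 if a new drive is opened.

4

Next-Fit only looks at drive 4, which has 26 GB free.
5 GB fits there.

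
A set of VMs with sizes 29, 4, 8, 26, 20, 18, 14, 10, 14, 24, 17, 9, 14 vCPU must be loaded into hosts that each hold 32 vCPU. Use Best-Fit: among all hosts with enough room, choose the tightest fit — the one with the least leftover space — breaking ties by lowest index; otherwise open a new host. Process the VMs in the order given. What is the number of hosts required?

Put 29 vCPU in host 1; 3 vCPU remain.
Put 4 vCPU in host 2; 28 vCPU remain.
Put 8 vCPU in host 2; 20 vCPU remain.
Put 26 vCPU in host 3; 6 vCPU remain.
Put 20 vCPU in host 2; 0 vCPU remain.
Put 18 vCPU in host 4; 14 vCPU remain.
Put 14 vCPU in host 4; 0 vCPU remain.
Put 10 vCPU in host 5; 22 vCPU remain.
Put 14 vCPU in host 5; 8 vCPU remain.
Put 24 vCPU in host 6; 8 vCPU remain.
Put 17 vCPU in host 7; 15 vCPU remain.
Put 9 vCPU in host 7; 6 vCPU remain.
Put 14 vCPU in host 8; 18 vCPU remain.
Final hosts: [29] [4,8,20] [26] [18,14] [10,14] [24] [17,9] [14].

8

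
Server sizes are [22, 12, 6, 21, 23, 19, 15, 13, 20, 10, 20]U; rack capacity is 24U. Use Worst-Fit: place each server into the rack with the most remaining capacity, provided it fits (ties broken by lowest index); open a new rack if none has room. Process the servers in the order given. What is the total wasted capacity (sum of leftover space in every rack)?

35

Put 22U in rack 1; 2U remain.
Put 12U in rack 2; 12U remain.
Put 6U in rack 2; 6U remain.
Put 21U in rack 3; 3U remain.
Put 23U in rack 4; 1U remain.
Put 19U in rack 5; 5U remain.
Put 15U in rack 6; 9U remain.
Put 13U in rack 7; 11U remain.
Put 20U in rack 8; 4U remain.
Put 10U in rack 7; 1U remain.
Put 20U in rack 9; 4U remain.
9 racks × 24U = 216U; used 181U; unused 35U.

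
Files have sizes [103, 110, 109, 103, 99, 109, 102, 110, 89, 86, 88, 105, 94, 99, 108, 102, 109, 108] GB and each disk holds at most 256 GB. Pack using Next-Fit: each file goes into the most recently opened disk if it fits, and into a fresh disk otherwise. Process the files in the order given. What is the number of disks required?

disk 1: place 103 GB, 153 GB left
disk 1: place 110 GB, 43 GB left
disk 2: place 109 GB, 147 GB left
disk 2: place 103 GB, 44 GB left
disk 3: place 99 GB, 157 GB left
disk 3: place 109 GB, 48 GB left
disk 4: place 102 GB, 154 GB left
disk 4: place 110 GB, 44 GB left
disk 5: place 89 GB, 167 GB left
disk 5: place 86 GB, 81 GB left
disk 6: place 88 GB, 168 GB left
disk 6: place 105 GB, 63 GB left
disk 7: place 94 GB, 162 GB left
disk 7: place 99 GB, 63 GB left
disk 8: place 108 GB, 148 GB left
disk 8: place 102 GB, 46 GB left
disk 9: place 109 GB, 147 GB left
disk 9: place 108 GB, 39 GB left
Final disks: [103,110] [109,103] [99,109] [102,110] [89,86] [88,105] [94,99] [108,102] [109,108].

9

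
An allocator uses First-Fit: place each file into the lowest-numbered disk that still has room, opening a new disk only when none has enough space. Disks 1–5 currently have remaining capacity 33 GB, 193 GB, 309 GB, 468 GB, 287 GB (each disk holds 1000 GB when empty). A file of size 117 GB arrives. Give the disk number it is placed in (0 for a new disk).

2

Disks with room: disk 2 (193 GB), disk 3 (309 GB), disk 4 (468 GB), disk 5 (287 GB).
The first with room is disk 2.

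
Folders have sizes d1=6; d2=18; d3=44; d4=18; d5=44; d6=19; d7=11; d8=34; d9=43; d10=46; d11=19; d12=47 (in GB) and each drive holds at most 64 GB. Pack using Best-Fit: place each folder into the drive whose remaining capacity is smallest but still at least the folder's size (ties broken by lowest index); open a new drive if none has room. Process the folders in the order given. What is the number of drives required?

d1 (6 GB) → drive 1 (remaining 58 GB)
d2 (18 GB) → drive 1 (remaining 40 GB)
d3 (44 GB) → drive 2 (remaining 20 GB)
d4 (18 GB) → drive 2 (remaining 2 GB)
d5 (44 GB) → drive 3 (remaining 20 GB)
d6 (19 GB) → drive 3 (remaining 1 GB)
d7 (11 GB) → drive 1 (remaining 29 GB)
d8 (34 GB) → drive 4 (remaining 30 GB)
d9 (43 GB) → drive 5 (remaining 21 GB)
d10 (46 GB) → drive 6 (remaining 18 GB)
d11 (19 GB) → drive 5 (remaining 2 GB)
d12 (47 GB) → drive 7 (remaining 17 GB)
Final drives: [6,18,11] [44,18] [44,19] [34] [43,19] [46] [47].

7 drives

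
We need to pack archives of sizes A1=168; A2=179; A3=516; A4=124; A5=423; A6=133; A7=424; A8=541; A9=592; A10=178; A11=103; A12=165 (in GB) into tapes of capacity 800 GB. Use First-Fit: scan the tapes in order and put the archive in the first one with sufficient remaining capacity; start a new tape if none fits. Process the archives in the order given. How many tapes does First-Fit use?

6 tapes

A1 (168 GB) → tape 1 (remaining 632 GB)
A2 (179 GB) → tape 1 (remaining 453 GB)
A3 (516 GB) → tape 2 (remaining 284 GB)
A4 (124 GB) → tape 1 (remaining 329 GB)
A5 (423 GB) → tape 3 (remaining 377 GB)
A6 (133 GB) → tape 1 (remaining 196 GB)
A7 (424 GB) → tape 4 (remaining 376 GB)
A8 (541 GB) → tape 5 (remaining 259 GB)
A9 (592 GB) → tape 6 (remaining 208 GB)
A10 (178 GB) → tape 1 (remaining 18 GB)
A11 (103 GB) → tape 2 (remaining 181 GB)
A12 (165 GB) → tape 2 (remaining 16 GB)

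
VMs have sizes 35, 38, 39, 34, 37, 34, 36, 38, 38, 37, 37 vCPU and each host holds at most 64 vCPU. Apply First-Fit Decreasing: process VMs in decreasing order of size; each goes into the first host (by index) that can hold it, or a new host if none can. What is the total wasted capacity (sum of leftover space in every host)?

Sorted descending: 39, 38, 38, 38, 37, 37, 37, 36, 35, 34, 34.
39 vCPU → host 1 (remaining 25 vCPU)
38 vCPU → host 2 (remaining 26 vCPU)
38 vCPU → host 3 (remaining 26 vCPU)
38 vCPU → host 4 (remaining 26 vCPU)
37 vCPU → host 5 (remaining 27 vCPU)
37 vCPU → host 6 (remaining 27 vCPU)
37 vCPU → host 7 (remaining 27 vCPU)
36 vCPU → host 8 (remaining 28 vCPU)
35 vCPU → host 9 (remaining 29 vCPU)
34 vCPU → host 10 (remaining 30 vCPU)
34 vCPU → host 11 (remaining 30 vCPU)
11 hosts × 64 vCPU = 704 vCPU; used 403 vCPU; unused 301 vCPU.

301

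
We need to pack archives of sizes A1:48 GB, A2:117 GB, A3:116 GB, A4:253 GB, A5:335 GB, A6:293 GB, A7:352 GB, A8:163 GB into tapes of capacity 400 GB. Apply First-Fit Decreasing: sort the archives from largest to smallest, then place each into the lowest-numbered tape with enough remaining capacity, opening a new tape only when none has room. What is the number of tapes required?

5 tapes

Sorted descending: 352, 335, 293, 253, 163, 117, 116, 48.
tape 1: place 352 GB, 48 GB left
tape 2: place 335 GB, 65 GB left
tape 3: place 293 GB, 107 GB left
tape 4: place 253 GB, 147 GB left
tape 5: place 163 GB, 237 GB left
tape 4: place 117 GB, 30 GB left
tape 5: place 116 GB, 121 GB left
tape 1: place 48 GB, 0 GB left
Final tapes: [352,48] [335] [293] [253,117] [163,116].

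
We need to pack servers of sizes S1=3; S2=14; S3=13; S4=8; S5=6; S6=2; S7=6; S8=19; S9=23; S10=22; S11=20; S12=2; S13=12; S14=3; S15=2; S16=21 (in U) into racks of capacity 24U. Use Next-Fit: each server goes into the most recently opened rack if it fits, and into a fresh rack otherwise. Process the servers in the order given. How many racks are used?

9

S1 (3U) → rack 1 (remaining 21U)
S2 (14U) → rack 1 (remaining 7U)
S3 (13U) → rack 2 (remaining 11U)
S4 (8U) → rack 2 (remaining 3U)
S5 (6U) → rack 3 (remaining 18U)
S6 (2U) → rack 3 (remaining 16U)
S7 (6U) → rack 3 (remaining 10U)
S8 (19U) → rack 4 (remaining 5U)
S9 (23U) → rack 5 (remaining 1U)
S10 (22U) → rack 6 (remaining 2U)
S11 (20U) → rack 7 (remaining 4U)
S12 (2U) → rack 7 (remaining 2U)
S13 (12U) → rack 8 (remaining 12U)
S14 (3U) → rack 8 (remaining 9U)
S15 (2U) → rack 8 (remaining 7U)
S16 (21U) → rack 9 (remaining 3U)
Final racks: [3,14] [13,8] [6,2,6] [19] [23] [22] [20,2] [12,3,2] [21].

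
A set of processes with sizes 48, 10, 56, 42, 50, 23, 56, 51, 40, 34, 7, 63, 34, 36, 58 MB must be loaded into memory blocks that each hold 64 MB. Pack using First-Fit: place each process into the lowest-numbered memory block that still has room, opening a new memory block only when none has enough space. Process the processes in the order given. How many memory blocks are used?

12

memory block 1: place 48 MB, 16 MB left
memory block 1: place 10 MB, 6 MB left
memory block 2: place 56 MB, 8 MB left
memory block 3: place 42 MB, 22 MB left
memory block 4: place 50 MB, 14 MB left
memory block 5: place 23 MB, 41 MB left
memory block 6: place 56 MB, 8 MB left
memory block 7: place 51 MB, 13 MB left
memory block 5: place 40 MB, 1 MB left
memory block 8: place 34 MB, 30 MB left
memory block 2: place 7 MB, 1 MB left
memory block 9: place 63 MB, 1 MB left
memory block 10: place 34 MB, 30 MB left
memory block 11: place 36 MB, 28 MB left
memory block 12: place 58 MB, 6 MB left
Final memory blocks: [48,10] [56,7] [42] [50] [23,40] [56] [51] [34] [63] [34] [36] [58].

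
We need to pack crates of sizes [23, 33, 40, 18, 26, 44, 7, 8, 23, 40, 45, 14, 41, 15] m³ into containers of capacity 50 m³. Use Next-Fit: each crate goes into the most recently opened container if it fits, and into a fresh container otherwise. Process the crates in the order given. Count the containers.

11 containers

Put 23 m³ in container 1; 27 m³ remain.
Put 33 m³ in container 2; 17 m³ remain.
Put 40 m³ in container 3; 10 m³ remain.
Put 18 m³ in container 4; 32 m³ remain.
Put 26 m³ in container 4; 6 m³ remain.
Put 44 m³ in container 5; 6 m³ remain.
Put 7 m³ in container 6; 43 m³ remain.
Put 8 m³ in container 6; 35 m³ remain.
Put 23 m³ in container 6; 12 m³ remain.
Put 40 m³ in container 7; 10 m³ remain.
Put 45 m³ in container 8; 5 m³ remain.
Put 14 m³ in container 9; 36 m³ remain.
Put 41 m³ in container 10; 9 m³ remain.
Put 15 m³ in container 11; 35 m³ remain.
Final containers: [23] [33] [40] [18,26] [44] [7,8,23] [40] [45] [14] [41] [15].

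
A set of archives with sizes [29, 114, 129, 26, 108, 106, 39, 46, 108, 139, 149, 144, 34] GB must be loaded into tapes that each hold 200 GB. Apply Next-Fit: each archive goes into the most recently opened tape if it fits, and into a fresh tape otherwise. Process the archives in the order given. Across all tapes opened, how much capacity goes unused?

tape 1: place 29 GB, 171 GB left
tape 1: place 114 GB, 57 GB left
tape 2: place 129 GB, 71 GB left
tape 2: place 26 GB, 45 GB left
tape 3: place 108 GB, 92 GB left
tape 4: place 106 GB, 94 GB left
tape 4: place 39 GB, 55 GB left
tape 4: place 46 GB, 9 GB left
tape 5: place 108 GB, 92 GB left
tape 6: place 139 GB, 61 GB left
tape 7: place 149 GB, 51 GB left
tape 8: place 144 GB, 56 GB left
tape 8: place 34 GB, 22 GB left
8 tapes × 200 GB = 1600 GB; used 1171 GB; unused 429 GB.

429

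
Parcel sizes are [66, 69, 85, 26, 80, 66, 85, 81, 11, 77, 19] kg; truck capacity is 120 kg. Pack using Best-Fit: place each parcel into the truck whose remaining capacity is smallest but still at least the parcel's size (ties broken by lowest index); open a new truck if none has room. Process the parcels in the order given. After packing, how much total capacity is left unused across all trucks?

295

Put 66 kg in truck 1; 54 kg remain.
Put 69 kg in truck 2; 51 kg remain.
Put 85 kg in truck 3; 35 kg remain.
Put 26 kg in truck 3; 9 kg remain.
Put 80 kg in truck 4; 40 kg remain.
Put 66 kg in truck 5; 54 kg remain.
Put 85 kg in truck 6; 35 kg remain.
Put 81 kg in truck 7; 39 kg remain.
Put 11 kg in truck 6; 24 kg remain.
Put 77 kg in truck 8; 43 kg remain.
Put 19 kg in truck 6; 5 kg remain.
8 trucks × 120 kg = 960 kg; used 665 kg; unused 295 kg.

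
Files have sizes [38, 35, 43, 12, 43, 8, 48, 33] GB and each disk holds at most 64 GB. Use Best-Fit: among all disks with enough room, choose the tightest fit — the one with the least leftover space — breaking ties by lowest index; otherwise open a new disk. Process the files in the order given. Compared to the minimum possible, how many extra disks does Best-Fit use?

Best-Fit: [38] [35] [43,12,8] [43] [48] [33] → 6 disks.
6 files exceed 32 GB (half the capacity), and no two of those can share a disk, so at least 6 disks are needed.
So 6 is already optimal.

0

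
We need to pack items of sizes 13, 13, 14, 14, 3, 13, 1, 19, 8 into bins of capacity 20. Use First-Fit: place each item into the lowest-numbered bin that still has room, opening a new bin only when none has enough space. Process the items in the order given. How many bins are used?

7 bins

bin 1: place 13, 7 left
bin 2: place 13, 7 left
bin 3: place 14, 6 left
bin 4: place 14, 6 left
bin 1: place 3, 4 left
bin 5: place 13, 7 left
bin 1: place 1, 3 left
bin 6: place 19, 1 left
bin 7: place 8, 12 left
Final bins: [13,3,1] [13] [14] [14] [13] [19] [8].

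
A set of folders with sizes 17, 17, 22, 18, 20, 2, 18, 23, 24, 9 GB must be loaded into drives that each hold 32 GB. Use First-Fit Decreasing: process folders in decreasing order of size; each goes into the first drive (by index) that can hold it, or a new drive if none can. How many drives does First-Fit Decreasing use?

8 drives

Sorted descending: 24, 23, 22, 20, 18, 18, 17, 17, 9, 2.
Put 24 GB in drive 1; 8 GB remain.
Put 23 GB in drive 2; 9 GB remain.
Put 22 GB in drive 3; 10 GB remain.
Put 20 GB in drive 4; 12 GB remain.
Put 18 GB in drive 5; 14 GB remain.
Put 18 GB in drive 6; 14 GB remain.
Put 17 GB in drive 7; 15 GB remain.
Put 17 GB in drive 8; 15 GB remain.
Put 9 GB in drive 2; 0 GB remain.
Put 2 GB in drive 1; 6 GB remain.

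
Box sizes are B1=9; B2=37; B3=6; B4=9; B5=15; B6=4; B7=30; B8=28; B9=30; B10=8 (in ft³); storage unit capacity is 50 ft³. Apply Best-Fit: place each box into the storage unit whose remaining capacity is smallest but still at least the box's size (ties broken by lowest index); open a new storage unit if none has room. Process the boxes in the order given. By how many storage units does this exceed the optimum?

Best-Fit: [9,37,4] [6,9,15,8] [30] [28] [30] → 5 storage units.
Total size 176 ft³; any packing needs at least ⌈176/50⌉ = 4 storage units.
An optimal packing achieves that bound: [37,9,4] [30,15] [30,9,8] [28,6] → 4 storage units.
Excess: 5 − 4 = 1.

1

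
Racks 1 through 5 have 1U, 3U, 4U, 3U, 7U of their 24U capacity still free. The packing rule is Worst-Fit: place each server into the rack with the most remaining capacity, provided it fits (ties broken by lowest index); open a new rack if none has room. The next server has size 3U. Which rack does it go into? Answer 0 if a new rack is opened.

Racks with room: rack 2 (3U), rack 3 (4U), rack 4 (3U), rack 5 (7U).
Most room is rack 5 with 7U free.

5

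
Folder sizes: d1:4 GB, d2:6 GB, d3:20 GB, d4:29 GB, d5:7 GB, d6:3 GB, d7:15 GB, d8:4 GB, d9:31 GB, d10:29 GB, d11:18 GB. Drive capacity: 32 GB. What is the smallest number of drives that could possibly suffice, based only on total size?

6

Total size = 4 + 6 + 20 + 29 + 7 + 3 + 15 + 4 + 31 + 29 + 18 = 166 GB.
⌈166 / 32⌉ = 6.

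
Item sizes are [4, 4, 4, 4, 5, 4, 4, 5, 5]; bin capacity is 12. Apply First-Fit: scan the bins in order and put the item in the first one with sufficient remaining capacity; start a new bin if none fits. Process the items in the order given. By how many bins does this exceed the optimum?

0

First-Fit: [4,4,4] [4,5] [4,4] [5,5] → 4 bins.
Total size 39; any packing needs at least ⌈39/12⌉ = 4 bins.
So 4 is already optimal.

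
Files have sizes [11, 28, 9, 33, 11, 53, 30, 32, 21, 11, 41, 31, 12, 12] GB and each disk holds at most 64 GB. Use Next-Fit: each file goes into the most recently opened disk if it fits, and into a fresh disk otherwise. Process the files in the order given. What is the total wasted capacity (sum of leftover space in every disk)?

Put 11 GB in disk 1; 53 GB remain.
Put 28 GB in disk 1; 25 GB remain.
Put 9 GB in disk 1; 16 GB remain.
Put 33 GB in disk 2; 31 GB remain.
Put 11 GB in disk 2; 20 GB remain.
Put 53 GB in disk 3; 11 GB remain.
Put 30 GB in disk 4; 34 GB remain.
Put 32 GB in disk 4; 2 GB remain.
Put 21 GB in disk 5; 43 GB remain.
Put 11 GB in disk 5; 32 GB remain.
Put 41 GB in disk 6; 23 GB remain.
Put 31 GB in disk 7; 33 GB remain.
Put 12 GB in disk 7; 21 GB remain.
Put 12 GB in disk 7; 9 GB remain.
7 disks × 64 GB = 448 GB; used 335 GB; unused 113 GB.

113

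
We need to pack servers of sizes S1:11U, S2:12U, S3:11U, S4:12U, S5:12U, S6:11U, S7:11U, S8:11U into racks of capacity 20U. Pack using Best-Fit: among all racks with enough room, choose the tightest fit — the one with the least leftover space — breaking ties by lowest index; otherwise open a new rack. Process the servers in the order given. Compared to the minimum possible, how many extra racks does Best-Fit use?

0

Best-Fit: [11] [12] [11] [12] [12] [11] [11] [11] → 8 racks.
8 servers exceed 10U (half the capacity), and no two of those can share a rack, so at least 8 racks are needed.
So 8 is already optimal.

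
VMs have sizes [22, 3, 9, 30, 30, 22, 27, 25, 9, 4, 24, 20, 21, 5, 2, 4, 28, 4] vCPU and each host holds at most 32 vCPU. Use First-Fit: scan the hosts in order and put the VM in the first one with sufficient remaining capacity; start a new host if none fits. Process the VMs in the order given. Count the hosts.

host 1: place 22 vCPU, 10 vCPU left
host 1: place 3 vCPU, 7 vCPU left
host 2: place 9 vCPU, 23 vCPU left
host 3: place 30 vCPU, 2 vCPU left
host 4: place 30 vCPU, 2 vCPU left
host 2: place 22 vCPU, 1 vCPU left
host 5: place 27 vCPU, 5 vCPU left
host 6: place 25 vCPU, 7 vCPU left
host 7: place 9 vCPU, 23 vCPU left
host 1: place 4 vCPU, 3 vCPU left
host 8: place 24 vCPU, 8 vCPU left
host 7: place 20 vCPU, 3 vCPU left
host 9: place 21 vCPU, 11 vCPU left
host 5: place 5 vCPU, 0 vCPU left
host 1: place 2 vCPU, 1 vCPU left
host 6: place 4 vCPU, 3 vCPU left
host 10: place 28 vCPU, 4 vCPU left
host 8: place 4 vCPU, 4 vCPU left

10 hosts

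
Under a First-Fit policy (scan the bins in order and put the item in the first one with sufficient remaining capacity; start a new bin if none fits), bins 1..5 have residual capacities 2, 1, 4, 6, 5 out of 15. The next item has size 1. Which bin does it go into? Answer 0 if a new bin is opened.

Bins with room: bin 1 (2), bin 2 (1), bin 3 (4), bin 4 (6), bin 5 (5).
The first with room is bin 1.

1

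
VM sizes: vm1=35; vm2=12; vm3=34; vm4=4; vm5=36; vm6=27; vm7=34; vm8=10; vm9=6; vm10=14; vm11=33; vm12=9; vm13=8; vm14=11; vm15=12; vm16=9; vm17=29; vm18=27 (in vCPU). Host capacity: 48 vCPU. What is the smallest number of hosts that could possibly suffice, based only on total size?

Total size = 35 + 12 + 34 + 4 + 36 + 27 + 34 + 10 + 6 + 14 + 33 + 9 + 8 + 11 + 12 + 9 + 29 + 27 = 350 vCPU.
⌈350 / 48⌉ = 8.

8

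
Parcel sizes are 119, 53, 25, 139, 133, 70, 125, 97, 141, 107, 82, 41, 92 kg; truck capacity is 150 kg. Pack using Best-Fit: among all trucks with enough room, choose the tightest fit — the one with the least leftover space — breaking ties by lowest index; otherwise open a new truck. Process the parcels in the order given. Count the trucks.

10

Put 119 kg in truck 1; 31 kg remain.
Put 53 kg in truck 2; 97 kg remain.
Put 25 kg in truck 1; 6 kg remain.
Put 139 kg in truck 3; 11 kg remain.
Put 133 kg in truck 4; 17 kg remain.
Put 70 kg in truck 2; 27 kg remain.
Put 125 kg in truck 5; 25 kg remain.
Put 97 kg in truck 6; 53 kg remain.
Put 141 kg in truck 7; 9 kg remain.
Put 107 kg in truck 8; 43 kg remain.
Put 82 kg in truck 9; 68 kg remain.
Put 41 kg in truck 8; 2 kg remain.
Put 92 kg in truck 10; 58 kg remain.
Final trucks: [119,25] [53,70] [139] [133] [125] [97] [141] [107,41] [82] [92].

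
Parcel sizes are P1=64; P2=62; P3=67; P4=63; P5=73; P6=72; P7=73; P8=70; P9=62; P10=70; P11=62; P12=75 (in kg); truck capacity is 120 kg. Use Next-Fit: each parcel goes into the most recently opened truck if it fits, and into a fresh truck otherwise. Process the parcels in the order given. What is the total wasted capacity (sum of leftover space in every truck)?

Put P1 (64 kg) in truck 1; 56 kg remain.
Put P2 (62 kg) in truck 2; 58 kg remain.
Put P3 (67 kg) in truck 3; 53 kg remain.
Put P4 (63 kg) in truck 4; 57 kg remain.
Put P5 (73 kg) in truck 5; 47 kg remain.
Put P6 (72 kg) in truck 6; 48 kg remain.
Put P7 (73 kg) in truck 7; 47 kg remain.
Put P8 (70 kg) in truck 8; 50 kg remain.
Put P9 (62 kg) in truck 9; 58 kg remain.
Put P10 (70 kg) in truck 10; 50 kg remain.
Put P11 (62 kg) in truck 11; 58 kg remain.
Put P12 (75 kg) in truck 12; 45 kg remain.
12 trucks × 120 kg = 1440 kg; used 813 kg; unused 627 kg.

627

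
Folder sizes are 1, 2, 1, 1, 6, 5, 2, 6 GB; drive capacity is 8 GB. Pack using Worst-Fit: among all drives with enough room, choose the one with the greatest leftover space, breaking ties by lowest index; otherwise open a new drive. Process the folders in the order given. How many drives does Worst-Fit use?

Put 1 GB in drive 1; 7 GB remain.
Put 2 GB in drive 1; 5 GB remain.
Put 1 GB in drive 1; 4 GB remain.
Put 1 GB in drive 1; 3 GB remain.
Put 6 GB in drive 2; 2 GB remain.
Put 5 GB in drive 3; 3 GB remain.
Put 2 GB in drive 1; 1 GB remain.
Put 6 GB in drive 4; 2 GB remain.
Final drives: [1,2,1,1,2] [6] [5] [6].

4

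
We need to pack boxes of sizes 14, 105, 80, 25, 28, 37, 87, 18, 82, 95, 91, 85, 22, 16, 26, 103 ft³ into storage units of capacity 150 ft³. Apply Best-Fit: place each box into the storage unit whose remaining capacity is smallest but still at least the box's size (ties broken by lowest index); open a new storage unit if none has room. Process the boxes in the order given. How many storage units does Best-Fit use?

14 ft³ → storage unit 1 (remaining 136 ft³)
105 ft³ → storage unit 1 (remaining 31 ft³)
80 ft³ → storage unit 2 (remaining 70 ft³)
25 ft³ → storage unit 1 (remaining 6 ft³)
28 ft³ → storage unit 2 (remaining 42 ft³)
37 ft³ → storage unit 2 (remaining 5 ft³)
87 ft³ → storage unit 3 (remaining 63 ft³)
18 ft³ → storage unit 3 (remaining 45 ft³)
82 ft³ → storage unit 4 (remaining 68 ft³)
95 ft³ → storage unit 5 (remaining 55 ft³)
91 ft³ → storage unit 6 (remaining 59 ft³)
85 ft³ → storage unit 7 (remaining 65 ft³)
22 ft³ → storage unit 3 (remaining 23 ft³)
16 ft³ → storage unit 3 (remaining 7 ft³)
26 ft³ → storage unit 5 (remaining 29 ft³)
103 ft³ → storage unit 8 (remaining 47 ft³)
Final storage units: [14,105,25] [80,28,37] [87,18,22,16] [82] [95,26] [91] [85] [103].

8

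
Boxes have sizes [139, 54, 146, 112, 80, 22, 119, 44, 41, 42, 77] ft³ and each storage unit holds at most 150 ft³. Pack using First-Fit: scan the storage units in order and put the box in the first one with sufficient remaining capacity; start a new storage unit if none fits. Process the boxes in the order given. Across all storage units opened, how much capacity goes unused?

storage unit 1: place 139 ft³, 11 ft³ left
storage unit 2: place 54 ft³, 96 ft³ left
storage unit 3: place 146 ft³, 4 ft³ left
storage unit 4: place 112 ft³, 38 ft³ left
storage unit 2: place 80 ft³, 16 ft³ left
storage unit 4: place 22 ft³, 16 ft³ left
storage unit 5: place 119 ft³, 31 ft³ left
storage unit 6: place 44 ft³, 106 ft³ left
storage unit 6: place 41 ft³, 65 ft³ left
storage unit 6: place 42 ft³, 23 ft³ left
storage unit 7: place 77 ft³, 73 ft³ left
7 storage units × 150 ft³ = 1050 ft³; used 876 ft³; unused 174 ft³.

174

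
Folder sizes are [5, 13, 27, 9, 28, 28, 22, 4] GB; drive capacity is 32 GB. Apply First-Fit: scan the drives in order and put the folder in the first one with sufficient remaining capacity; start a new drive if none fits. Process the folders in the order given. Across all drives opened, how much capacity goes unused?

24

drive 1: place 5 GB, 27 GB left
drive 1: place 13 GB, 14 GB left
drive 2: place 27 GB, 5 GB left
drive 1: place 9 GB, 5 GB left
drive 3: place 28 GB, 4 GB left
drive 4: place 28 GB, 4 GB left
drive 5: place 22 GB, 10 GB left
drive 1: place 4 GB, 1 GB left
5 drives × 32 GB = 160 GB; used 136 GB; unused 24 GB.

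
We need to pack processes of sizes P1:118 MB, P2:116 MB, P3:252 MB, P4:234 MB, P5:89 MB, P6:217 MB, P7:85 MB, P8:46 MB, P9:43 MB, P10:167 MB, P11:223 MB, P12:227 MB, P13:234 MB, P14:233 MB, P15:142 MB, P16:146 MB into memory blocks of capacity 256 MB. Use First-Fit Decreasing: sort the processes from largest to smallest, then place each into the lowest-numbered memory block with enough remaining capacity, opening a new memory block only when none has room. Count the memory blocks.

Sorted descending: 252, 234, 234, 233, 227, 223, 217, 167, 146, 142, 118, 116, 89, 85, 46, 43.
252 MB → memory block 1 (remaining 4 MB)
234 MB → memory block 2 (remaining 22 MB)
234 MB → memory block 3 (remaining 22 MB)
233 MB → memory block 4 (remaining 23 MB)
227 MB → memory block 5 (remaining 29 MB)
223 MB → memory block 6 (remaining 33 MB)
217 MB → memory block 7 (remaining 39 MB)
167 MB → memory block 8 (remaining 89 MB)
146 MB → memory block 9 (remaining 110 MB)
142 MB → memory block 10 (remaining 114 MB)
118 MB → memory block 11 (remaining 138 MB)
116 MB → memory block 11 (remaining 22 MB)
89 MB → memory block 8 (remaining 0 MB)
85 MB → memory block 9 (remaining 25 MB)
46 MB → memory block 10 (remaining 68 MB)
43 MB → memory block 10 (remaining 25 MB)

11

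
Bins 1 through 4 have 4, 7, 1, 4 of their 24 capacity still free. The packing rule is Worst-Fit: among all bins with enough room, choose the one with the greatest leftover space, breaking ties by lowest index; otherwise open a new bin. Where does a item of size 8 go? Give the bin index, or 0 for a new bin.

0

No bin has ≥ 8 free, so a new bin is opened.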